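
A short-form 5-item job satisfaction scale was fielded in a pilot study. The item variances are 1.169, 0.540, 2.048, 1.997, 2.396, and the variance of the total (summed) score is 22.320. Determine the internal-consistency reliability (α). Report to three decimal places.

ΣVar(i) = 1.169 + 0.540 + 2.048 + 1.997 + 2.396 = 8.150
α = (k/(k−1))·(1 − ΣVar(i)/Var(T)) = (5/4)·(1 − 8.150/22.320) = 0.794

α = 0.794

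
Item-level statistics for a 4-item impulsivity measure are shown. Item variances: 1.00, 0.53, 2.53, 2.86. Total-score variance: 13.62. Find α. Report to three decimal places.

Σσᵢ² = 1.00 + 0.53 + 2.53 + 2.86 = 6.92
α = (k/(k−1))·(1 − Σσᵢ²/σ²_total) = (4/3)·(1 − 6.92/13.62) = 0.656

α = 0.656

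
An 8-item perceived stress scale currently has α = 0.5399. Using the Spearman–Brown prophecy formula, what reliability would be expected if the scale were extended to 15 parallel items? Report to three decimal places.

Length factor m = 15/8 = 1.8750
α' = m·α / (1 + (m−1)·α)
   = 15/8 × 0.5399 / (1 + (15/8 − 1) × 0.5399)
   = 1.0123 / 1.4724 = 0.688

predicted reliability = 0.688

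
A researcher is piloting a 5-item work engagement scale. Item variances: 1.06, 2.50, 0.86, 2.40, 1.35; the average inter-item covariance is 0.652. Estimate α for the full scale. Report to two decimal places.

α = 0.77

ΣVar(i) = 1.06 + 2.50 + 0.86 + 2.40 + 1.35 = 8.17
Sum of the 10 distinct covariances = 10 × 0.652 = 6.520
σ²_T = ΣVar(i) + 2·Σcov = 8.17 + 2 × 6.520 = 21.210
α = (5/4)·(1 − 8.17/21.210) = 0.77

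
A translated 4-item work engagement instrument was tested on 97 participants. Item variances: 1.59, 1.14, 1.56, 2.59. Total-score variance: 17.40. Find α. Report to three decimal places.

ΣVar(i) = 1.59 + 1.14 + 1.56 + 2.59 = 6.88
α = (k/(k−1))·(1 − ΣVar(i)/σ²_T) = (4/3)·(1 − 6.88/17.40) = 0.806

α = 0.806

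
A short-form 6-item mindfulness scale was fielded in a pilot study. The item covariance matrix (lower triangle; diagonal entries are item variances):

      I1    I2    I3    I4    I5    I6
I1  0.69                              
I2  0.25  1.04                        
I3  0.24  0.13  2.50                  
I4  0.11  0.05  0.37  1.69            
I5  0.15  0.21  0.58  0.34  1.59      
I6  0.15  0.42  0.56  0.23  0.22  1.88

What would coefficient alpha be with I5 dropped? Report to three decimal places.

Remaining items: I1, I2, I3, I4, I6 (k = 5).
sum of item variances = 0.69 + 1.04 + 2.50 + 1.69 + 1.88 = 7.80
Var(T) = 7.80 + 2 × 2.51 = 12.82
α (item deleted) = (5/4)·(1 − 7.80/12.82) = 0.489

coefficient alpha = 0.489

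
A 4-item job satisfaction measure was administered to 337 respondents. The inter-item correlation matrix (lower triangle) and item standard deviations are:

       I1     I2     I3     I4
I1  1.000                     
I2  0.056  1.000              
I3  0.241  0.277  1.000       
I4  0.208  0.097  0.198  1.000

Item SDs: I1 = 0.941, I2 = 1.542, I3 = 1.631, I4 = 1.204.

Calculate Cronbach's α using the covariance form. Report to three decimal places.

Σσ²ᵢ = 0.941² + 1.542² + 1.631² + 1.204² = 7.3730
Covariances σ_ij = r_ij · s_i · s_j:
  σ(I1,I2) = 0.056 × 0.941 × 1.542 = 0.0813
  σ(I1,I3) = 0.241 × 0.941 × 1.631 = 0.3699
  σ(I1,I4) = 0.208 × 0.941 × 1.204 = 0.2357
  σ(I2,I3) = 0.277 × 1.542 × 1.631 = 0.6967
  σ(I2,I4) = 0.097 × 1.542 × 1.204 = 0.1801
  σ(I3,I4) = 0.198 × 1.631 × 1.204 = 0.3888
σ²_T = Σσ²ᵢ + 2·Σσ_ij = 7.3730 + 2 × 1.9525 = 11.2780
α = (4/3)·(1 − 7.3730/11.2780) = 0.462

α = 0.462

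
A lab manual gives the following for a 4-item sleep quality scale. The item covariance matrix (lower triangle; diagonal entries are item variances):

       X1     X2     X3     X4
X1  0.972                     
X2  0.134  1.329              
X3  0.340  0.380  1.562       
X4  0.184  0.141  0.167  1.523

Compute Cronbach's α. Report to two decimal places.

Cronbach's α = 0.44

sum of item variances = 0.972 + 1.329 + 1.562 + 1.523 = 5.386
Sum of off-diagonal covariances = 1.346
Var(T) = 5.386 + 2 × 1.346 = 8.078
α = (k/(k−1))·(1 − sum of item variances/Var(T)) = (4/3)·(1 − 5.386/8.078) = 0.44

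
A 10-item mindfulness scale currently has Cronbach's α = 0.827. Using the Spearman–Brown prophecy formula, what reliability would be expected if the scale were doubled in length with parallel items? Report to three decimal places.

predicted reliability = 0.905

Length factor m = 2
α' = m·α / (1 + (m−1)·α)
   = 2 × 0.827 / (1 + (2 − 1) × 0.827)
   = 1.6540 / 1.8270 = 0.905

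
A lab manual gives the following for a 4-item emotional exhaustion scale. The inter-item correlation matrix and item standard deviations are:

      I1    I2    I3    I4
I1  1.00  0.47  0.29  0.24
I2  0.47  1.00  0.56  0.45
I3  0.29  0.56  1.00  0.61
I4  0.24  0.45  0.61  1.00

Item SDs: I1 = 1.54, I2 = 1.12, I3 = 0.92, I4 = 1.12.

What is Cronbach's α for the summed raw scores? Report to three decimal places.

Σσ²ᵢ = 1.54² + 1.12² + 0.92² + 1.12² = 5.7268
Covariances σ_ij = r_ij · s_i · s_j:
  σ(I1,I2) = 0.47 × 1.54 × 1.12 = 0.8107
  σ(I1,I3) = 0.29 × 1.54 × 0.92 = 0.4109
  σ(I1,I4) = 0.24 × 1.54 × 1.12 = 0.4140
  σ(I2,I3) = 0.56 × 1.12 × 0.92 = 0.5770
  σ(I2,I4) = 0.45 × 1.12 × 1.12 = 0.5645
  σ(I3,I4) = 0.61 × 0.92 × 1.12 = 0.6285
σ²_T = Σσ²ᵢ + 2·Σσ_ij = 5.7268 + 2 × 3.4056 = 12.5380
α = (4/3)·(1 − 5.7268/12.5380) = 0.724

Cronbach's α = 0.724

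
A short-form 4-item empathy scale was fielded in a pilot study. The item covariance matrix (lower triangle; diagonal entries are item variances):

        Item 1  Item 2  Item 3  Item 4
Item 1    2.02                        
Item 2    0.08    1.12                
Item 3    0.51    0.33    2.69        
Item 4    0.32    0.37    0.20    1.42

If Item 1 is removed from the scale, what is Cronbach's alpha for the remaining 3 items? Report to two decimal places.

α = 0.38

Remaining items: Item 2, Item 3, Item 4 (k = 3).
Σσᵢ² = 1.12 + 2.69 + 1.42 = 5.23
σ²_total = 5.23 + 2 × 0.90 = 7.03
α (item deleted) = (3/2)·(1 − 5.23/7.03) = 0.38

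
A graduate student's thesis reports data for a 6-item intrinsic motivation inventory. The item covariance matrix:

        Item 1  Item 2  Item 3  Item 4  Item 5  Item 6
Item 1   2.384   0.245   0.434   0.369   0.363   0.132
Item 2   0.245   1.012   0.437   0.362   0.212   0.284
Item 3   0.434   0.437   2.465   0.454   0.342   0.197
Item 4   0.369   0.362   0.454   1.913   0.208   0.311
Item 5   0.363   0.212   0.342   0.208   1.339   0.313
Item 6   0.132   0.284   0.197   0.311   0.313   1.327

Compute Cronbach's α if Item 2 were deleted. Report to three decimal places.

α = 0.498

Remaining items: Item 1, Item 3, Item 4, Item 5, Item 6 (k = 5).
Σσᵢ² = 2.384 + 2.465 + 1.913 + 1.339 + 1.327 = 9.428
σ²_total = 9.428 + 2 × 3.123 = 15.674
α (item deleted) = (5/4)·(1 − 9.428/15.674) = 0.498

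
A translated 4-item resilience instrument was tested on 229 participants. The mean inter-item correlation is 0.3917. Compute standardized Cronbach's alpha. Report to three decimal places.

Standardized α = k·r̄ / (1 + (k−1)·r̄) = 4 × 0.3917 / (1 + 3 × 0.3917)
  = 1.5668 / 2.1751 = 0.720

α = 0.720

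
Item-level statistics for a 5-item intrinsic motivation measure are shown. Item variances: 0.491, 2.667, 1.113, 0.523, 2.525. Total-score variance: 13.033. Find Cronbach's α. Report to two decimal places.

Cronbach's α = 0.55

ΣVar(i) = 0.491 + 2.667 + 1.113 + 0.523 + 2.525 = 7.319
α = (k/(k−1))·(1 − ΣVar(i)/Var(T)) = (5/4)·(1 − 7.319/13.033) = 0.55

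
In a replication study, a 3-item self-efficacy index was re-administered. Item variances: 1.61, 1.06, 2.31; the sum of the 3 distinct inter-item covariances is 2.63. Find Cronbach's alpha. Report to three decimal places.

Cronbach's alpha = 0.771

Σσ²ᵢ = 1.61 + 1.06 + 2.31 = 4.98
Sum of distinct covariances = 2.63
total variance = Σσ²ᵢ + 2·Σcov = 4.98 + 2 × 2.63 = 10.24
α = (3/2)·(1 − 4.98/10.24) = 0.771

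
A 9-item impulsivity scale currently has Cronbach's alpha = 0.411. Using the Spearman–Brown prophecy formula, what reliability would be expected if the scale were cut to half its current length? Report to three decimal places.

Length factor m = 1/2
α' = m·α / (1 − (1−m)·α)
   = 1/2 × 0.411 / (1 − (1 − 1/2) × 0.411)
   = 0.2055 / 0.7945 = 0.259

predicted reliability = 0.259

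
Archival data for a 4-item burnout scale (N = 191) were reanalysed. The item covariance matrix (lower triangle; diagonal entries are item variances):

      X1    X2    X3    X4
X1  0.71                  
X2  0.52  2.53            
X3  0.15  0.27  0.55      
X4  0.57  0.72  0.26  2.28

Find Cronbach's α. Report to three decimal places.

Cronbach's α = 0.601

ΣVar(i) = 0.71 + 2.53 + 0.55 + 2.28 = 6.07
Sum of off-diagonal covariances = 2.49
σ²_T = 6.07 + 2 × 2.49 = 11.05
α = (k/(k−1))·(1 − ΣVar(i)/σ²_T) = (4/3)·(1 − 6.07/11.05) = 0.601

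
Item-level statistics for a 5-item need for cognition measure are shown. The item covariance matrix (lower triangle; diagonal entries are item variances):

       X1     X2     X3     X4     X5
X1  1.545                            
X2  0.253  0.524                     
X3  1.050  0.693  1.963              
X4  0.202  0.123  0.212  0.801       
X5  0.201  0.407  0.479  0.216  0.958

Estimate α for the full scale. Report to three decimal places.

Σσᵢ² = 1.545 + 0.524 + 1.963 + 0.801 + 0.958 = 5.791
Sum of the distinct covariances = 3.836
σ²_T = 5.791 + 2 × 3.836 = 13.463
α = (k/(k−1))·(1 − Σσᵢ²/σ²_T) = (5/4)·(1 − 5.791/13.463) = 0.712

α = 0.712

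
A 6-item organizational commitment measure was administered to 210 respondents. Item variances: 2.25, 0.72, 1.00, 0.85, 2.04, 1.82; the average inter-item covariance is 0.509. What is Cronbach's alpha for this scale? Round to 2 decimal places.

ΣVar(i) = 2.25 + 0.72 + 1.00 + 0.85 + 2.04 + 1.82 = 8.68
Sum of the 15 distinct covariances = 15 × 0.509 = 7.635
σ²_total = ΣVar(i) + 2·Σcov = 8.68 + 2 × 7.635 = 23.950
α = (6/5)·(1 − 8.68/23.950) = 0.77

Cronbach's alpha = 0.77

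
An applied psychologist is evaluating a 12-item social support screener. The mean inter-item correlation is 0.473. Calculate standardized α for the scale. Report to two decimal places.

Standardized α = k·r̄ / (1 + (k−1)·r̄) = 12 × 0.473 / (1 + 11 × 0.473)
  = 5.6760 / 6.2030 = 0.92

α = 0.92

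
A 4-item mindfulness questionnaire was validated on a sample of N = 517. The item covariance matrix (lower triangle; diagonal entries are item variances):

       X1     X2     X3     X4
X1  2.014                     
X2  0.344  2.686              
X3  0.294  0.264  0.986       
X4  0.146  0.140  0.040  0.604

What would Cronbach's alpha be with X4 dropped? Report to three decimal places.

Remaining items: X1, X2, X3 (k = 3).
Σσ²ᵢ = 2.014 + 2.686 + 0.986 = 5.686
Var(T) = 5.686 + 2 × 0.902 = 7.490
α (item deleted) = (3/2)·(1 − 5.686/7.490) = 0.361

Cronbach's alpha = 0.361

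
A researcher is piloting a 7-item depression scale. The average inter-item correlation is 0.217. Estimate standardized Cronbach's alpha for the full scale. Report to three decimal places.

Standardized α = k·r̄ / (1 + (k−1)·r̄) = 7 × 0.217 / (1 + 6 × 0.217)
  = 1.5190 / 2.3020 = 0.660

standardized Cronbach's alpha = 0.660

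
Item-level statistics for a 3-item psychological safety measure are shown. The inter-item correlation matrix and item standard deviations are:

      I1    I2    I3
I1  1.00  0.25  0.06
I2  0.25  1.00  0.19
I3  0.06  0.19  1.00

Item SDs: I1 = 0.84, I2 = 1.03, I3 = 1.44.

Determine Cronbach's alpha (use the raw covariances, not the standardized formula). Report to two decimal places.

Σσ²ᵢ = 0.84² + 1.03² + 1.44² = 3.8401
Covariances σ_ij = r_ij · s_i · s_j:
  σ(I1,I2) = 0.25 × 0.84 × 1.03 = 0.2163
  σ(I1,I3) = 0.06 × 0.84 × 1.44 = 0.0726
  σ(I2,I3) = 0.19 × 1.03 × 1.44 = 0.2818
σ²_T = Σσ²ᵢ + 2·Σσ_ij = 3.8401 + 2 × 0.5707 = 4.9815
α = (3/2)·(1 − 3.8401/4.9815) = 0.34

α = 0.34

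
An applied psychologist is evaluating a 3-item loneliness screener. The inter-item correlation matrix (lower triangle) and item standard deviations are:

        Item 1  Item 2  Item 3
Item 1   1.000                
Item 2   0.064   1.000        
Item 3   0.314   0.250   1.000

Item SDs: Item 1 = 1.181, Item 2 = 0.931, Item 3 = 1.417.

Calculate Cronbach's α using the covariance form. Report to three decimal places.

α = 0.454

Σσ²ᵢ = 1.181² + 0.931² + 1.417² = 4.2694
Covariances σ_ij = r_ij · s_i · s_j:
  σ(Item 1,Item 2) = 0.064 × 1.181 × 0.931 = 0.0704
  σ(Item 1,Item 3) = 0.314 × 1.181 × 1.417 = 0.5255
  σ(Item 2,Item 3) = 0.250 × 0.931 × 1.417 = 0.3298
σ²_T = Σσ²ᵢ + 2·Σσ_ij = 4.2694 + 2 × 0.9257 = 6.1208
α = (3/2)·(1 − 4.2694/6.1208) = 0.454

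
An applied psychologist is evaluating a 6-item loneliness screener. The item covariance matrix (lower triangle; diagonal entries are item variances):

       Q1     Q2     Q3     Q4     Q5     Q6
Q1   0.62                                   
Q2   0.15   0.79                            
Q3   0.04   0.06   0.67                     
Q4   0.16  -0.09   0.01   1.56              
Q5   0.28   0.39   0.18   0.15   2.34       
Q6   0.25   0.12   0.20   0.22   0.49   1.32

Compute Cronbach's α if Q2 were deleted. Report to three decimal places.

Cronbach's α = 0.473

Remaining items: Q1, Q3, Q4, Q5, Q6 (k = 5).
Σσᵢ² = 0.62 + 0.67 + 1.56 + 2.34 + 1.32 = 6.51
σ²_T = 6.51 + 2 × 1.98 = 10.47
α (item deleted) = (5/4)·(1 − 6.51/10.47) = 0.473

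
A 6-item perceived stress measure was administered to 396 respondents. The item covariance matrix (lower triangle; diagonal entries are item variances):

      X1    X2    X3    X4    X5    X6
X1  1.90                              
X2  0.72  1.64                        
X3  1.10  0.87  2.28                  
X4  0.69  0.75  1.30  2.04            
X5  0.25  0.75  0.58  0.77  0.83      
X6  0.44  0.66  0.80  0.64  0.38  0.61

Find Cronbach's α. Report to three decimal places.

Cronbach's α = 0.836

Σσ²ᵢ = 1.90 + 1.64 + 2.28 + 2.04 + 0.83 + 0.61 = 9.30
Sum of off-diagonal covariances = 10.70
σ²_total = 9.30 + 2 × 10.70 = 30.70
α = (k/(k−1))·(1 − Σσ²ᵢ/σ²_total) = (6/5)·(1 − 9.30/30.70) = 0.836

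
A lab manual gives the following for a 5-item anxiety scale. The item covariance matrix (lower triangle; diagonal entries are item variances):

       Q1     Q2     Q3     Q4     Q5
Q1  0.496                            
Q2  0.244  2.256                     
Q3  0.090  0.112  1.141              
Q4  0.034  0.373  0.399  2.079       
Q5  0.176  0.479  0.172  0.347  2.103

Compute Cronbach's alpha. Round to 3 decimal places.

ΣVar(i) = 0.496 + 2.256 + 1.141 + 2.079 + 2.103 = 8.075
Σ_{i<j} σ_ij = 2.426
σ²_total = 8.075 + 2 × 2.426 = 12.927
α = (k/(k−1))·(1 − ΣVar(i)/σ²_total) = (5/4)·(1 − 8.075/12.927) = 0.469

Cronbach's alpha = 0.469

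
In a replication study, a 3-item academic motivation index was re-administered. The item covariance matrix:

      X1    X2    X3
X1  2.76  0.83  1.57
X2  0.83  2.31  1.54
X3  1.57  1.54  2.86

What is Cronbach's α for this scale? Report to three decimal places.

Cronbach's α = 0.748

Σσᵢ² = 2.76 + 2.31 + 2.86 = 7.93
Sum of off-diagonal covariances = 3.94
σ²_total = 7.93 + 2 × 3.94 = 15.81
α = (k/(k−1))·(1 − Σσᵢ²/σ²_total) = (3/2)·(1 − 7.93/15.81) = 0.748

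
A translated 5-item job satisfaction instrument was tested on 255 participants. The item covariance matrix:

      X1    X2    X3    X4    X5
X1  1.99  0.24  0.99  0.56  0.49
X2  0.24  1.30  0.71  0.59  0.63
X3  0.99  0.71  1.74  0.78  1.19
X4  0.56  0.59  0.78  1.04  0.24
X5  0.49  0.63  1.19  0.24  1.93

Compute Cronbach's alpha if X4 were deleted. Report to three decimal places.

Remaining items: X1, X2, X3, X5 (k = 4).
Σσ²ᵢ = 1.99 + 1.30 + 1.74 + 1.93 = 6.96
σ²_T = 6.96 + 2 × 4.25 = 15.46
α (item deleted) = (4/3)·(1 − 6.96/15.46) = 0.733

Cronbach's alpha = 0.733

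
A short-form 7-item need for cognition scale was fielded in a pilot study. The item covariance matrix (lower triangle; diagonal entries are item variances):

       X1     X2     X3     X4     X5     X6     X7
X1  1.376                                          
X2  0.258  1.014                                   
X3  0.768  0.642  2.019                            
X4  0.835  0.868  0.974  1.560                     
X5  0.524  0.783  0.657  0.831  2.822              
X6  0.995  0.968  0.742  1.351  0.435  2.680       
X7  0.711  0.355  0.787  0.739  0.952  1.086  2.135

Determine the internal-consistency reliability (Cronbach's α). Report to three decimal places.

Cronbach's α = 0.823

sum of item variances = 1.376 + 1.014 + 2.019 + 1.560 + 2.822 + 2.680 + 2.135 = 13.606
Sum of off-diagonal covariances = 16.261
Var(T) = 13.606 + 2 × 16.261 = 46.128
α = (k/(k−1))·(1 − sum of item variances/Var(T)) = (7/6)·(1 − 13.606/46.128) = 0.823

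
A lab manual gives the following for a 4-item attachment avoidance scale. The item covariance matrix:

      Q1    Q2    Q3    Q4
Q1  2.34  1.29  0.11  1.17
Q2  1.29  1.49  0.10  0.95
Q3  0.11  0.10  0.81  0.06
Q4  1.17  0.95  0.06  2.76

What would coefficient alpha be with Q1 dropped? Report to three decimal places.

coefficient alpha = 0.457

Remaining items: Q2, Q3, Q4 (k = 3).
Σσᵢ² = 1.49 + 0.81 + 2.76 = 5.06
σ²_T = 5.06 + 2 × 1.11 = 7.28
α (item deleted) = (3/2)·(1 − 5.06/7.28) = 0.457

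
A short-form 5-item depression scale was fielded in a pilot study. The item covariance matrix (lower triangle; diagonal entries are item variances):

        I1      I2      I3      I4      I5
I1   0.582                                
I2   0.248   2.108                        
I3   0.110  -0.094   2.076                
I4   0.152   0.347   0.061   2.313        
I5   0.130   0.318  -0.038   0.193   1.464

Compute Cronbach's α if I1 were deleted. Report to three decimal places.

Remaining items: I2, I3, I4, I5 (k = 4).
ΣVar(i) = 2.108 + 2.076 + 2.313 + 1.464 = 7.961
σ²_T = 7.961 + 2 × 0.787 = 9.535
α (item deleted) = (4/3)·(1 − 7.961/9.535) = 0.220

α = 0.220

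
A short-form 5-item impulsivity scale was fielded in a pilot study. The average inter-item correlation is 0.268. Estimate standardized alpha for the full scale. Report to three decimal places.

standardized alpha = 0.647

Standardized α = k·r̄ / (1 + (k−1)·r̄) = 5 × 0.268 / (1 + 4 × 0.268)
  = 1.3400 / 2.0720 = 0.647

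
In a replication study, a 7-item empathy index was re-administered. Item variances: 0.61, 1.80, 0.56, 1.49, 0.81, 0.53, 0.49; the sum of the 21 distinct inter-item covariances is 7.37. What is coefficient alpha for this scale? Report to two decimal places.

Σσ²ᵢ = 0.61 + 1.80 + 0.56 + 1.49 + 0.81 + 0.53 + 0.49 = 6.29
Sum of distinct covariances = 7.37
σ²_total = Σσ²ᵢ + 2·Σcov = 6.29 + 2 × 7.37 = 21.03
α = (7/6)·(1 − 6.29/21.03) = 0.82

coefficient alpha = 0.82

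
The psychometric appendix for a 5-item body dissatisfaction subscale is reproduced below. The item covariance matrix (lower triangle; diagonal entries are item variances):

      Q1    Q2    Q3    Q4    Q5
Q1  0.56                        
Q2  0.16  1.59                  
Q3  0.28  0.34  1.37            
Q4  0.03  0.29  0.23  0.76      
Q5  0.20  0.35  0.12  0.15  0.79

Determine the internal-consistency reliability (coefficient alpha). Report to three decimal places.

Σσᵢ² = 0.56 + 1.59 + 1.37 + 0.76 + 0.79 = 5.07
Sum of the distinct covariances = 2.15
Var(T) = 5.07 + 2 × 2.15 = 9.37
α = (k/(k−1))·(1 − Σσᵢ²/Var(T)) = (5/4)·(1 − 5.07/9.37) = 0.574

α = 0.574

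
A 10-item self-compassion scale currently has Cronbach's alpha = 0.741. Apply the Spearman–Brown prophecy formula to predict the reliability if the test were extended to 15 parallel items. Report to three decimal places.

predicted reliability = 0.811

Length factor m = 15/10 = 1.5000
α' = m·α / (1 + (m−1)·α)
   = 15/10 × 0.741 / (1 + (15/10 − 1) × 0.741)
   = 1.1115 / 1.3705 = 0.811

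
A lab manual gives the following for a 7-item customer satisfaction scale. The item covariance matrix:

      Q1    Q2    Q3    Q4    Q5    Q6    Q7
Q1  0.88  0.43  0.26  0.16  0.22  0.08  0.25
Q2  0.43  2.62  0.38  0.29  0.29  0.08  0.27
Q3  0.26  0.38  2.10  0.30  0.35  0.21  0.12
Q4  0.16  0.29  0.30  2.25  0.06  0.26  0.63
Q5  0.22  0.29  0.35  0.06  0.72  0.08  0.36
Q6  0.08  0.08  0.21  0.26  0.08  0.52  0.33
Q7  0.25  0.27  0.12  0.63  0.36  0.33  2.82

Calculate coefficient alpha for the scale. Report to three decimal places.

coefficient alpha = 0.555

Σσ²ᵢ = 0.88 + 2.62 + 2.10 + 2.25 + 0.72 + 0.52 + 2.82 = 11.91
Sum of the distinct covariances = 5.41
total variance = 11.91 + 2 × 5.41 = 22.73
α = (k/(k−1))·(1 − Σσ²ᵢ/total variance) = (7/6)·(1 − 11.91/22.73) = 0.555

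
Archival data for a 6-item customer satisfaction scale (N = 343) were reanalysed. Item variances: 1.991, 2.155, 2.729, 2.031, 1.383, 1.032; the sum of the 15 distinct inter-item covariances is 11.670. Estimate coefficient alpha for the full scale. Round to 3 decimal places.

α = 0.808

ΣVar(i) = 1.991 + 2.155 + 2.729 + 2.031 + 1.383 + 1.032 = 11.321
Sum of distinct covariances = 11.670
total variance = ΣVar(i) + 2·Σcov = 11.321 + 2 × 11.670 = 34.661
α = (6/5)·(1 − 11.321/34.661) = 0.808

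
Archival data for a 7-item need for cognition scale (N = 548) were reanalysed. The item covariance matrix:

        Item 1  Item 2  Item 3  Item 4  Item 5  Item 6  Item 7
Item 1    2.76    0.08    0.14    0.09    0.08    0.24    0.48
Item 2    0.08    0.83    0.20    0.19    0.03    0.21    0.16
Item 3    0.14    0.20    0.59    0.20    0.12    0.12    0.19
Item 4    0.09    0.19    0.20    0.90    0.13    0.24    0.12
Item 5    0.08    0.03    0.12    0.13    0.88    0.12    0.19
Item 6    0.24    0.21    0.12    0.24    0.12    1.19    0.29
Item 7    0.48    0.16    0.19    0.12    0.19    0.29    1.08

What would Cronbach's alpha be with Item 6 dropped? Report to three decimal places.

Remaining items: Item 1, Item 2, Item 3, Item 4, Item 5, Item 7 (k = 6).
Σσ²ᵢ = 2.76 + 0.83 + 0.59 + 0.90 + 0.88 + 1.08 = 7.04
total variance = 7.04 + 2 × 2.40 = 11.84
α (item deleted) = (6/5)·(1 − 7.04/11.84) = 0.486

Cronbach's alpha = 0.486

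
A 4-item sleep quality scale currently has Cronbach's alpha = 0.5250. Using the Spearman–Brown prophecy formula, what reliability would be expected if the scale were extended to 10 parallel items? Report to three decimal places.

Length factor m = 10/4 = 2.5000
α' = m·α / (1 + (m−1)·α)
   = 10/4 × 0.5250 / (1 + (10/4 − 1) × 0.5250)
   = 1.3125 / 1.7875 = 0.734

predicted reliability = 0.734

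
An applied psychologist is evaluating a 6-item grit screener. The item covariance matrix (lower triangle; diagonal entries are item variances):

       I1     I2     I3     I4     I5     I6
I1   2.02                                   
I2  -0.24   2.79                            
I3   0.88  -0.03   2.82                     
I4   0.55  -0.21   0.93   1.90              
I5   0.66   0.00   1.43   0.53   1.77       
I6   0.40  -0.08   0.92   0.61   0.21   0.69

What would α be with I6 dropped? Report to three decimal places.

Remaining items: I1, I2, I3, I4, I5 (k = 5).
sum of item variances = 2.02 + 2.79 + 2.82 + 1.90 + 1.77 = 11.30
total variance = 11.30 + 2 × 4.50 = 20.30
α (item deleted) = (5/4)·(1 − 11.30/20.30) = 0.554

α = 0.554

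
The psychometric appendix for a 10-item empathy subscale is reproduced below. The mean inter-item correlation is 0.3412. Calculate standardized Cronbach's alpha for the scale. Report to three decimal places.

Standardized α = k·r̄ / (1 + (k−1)·r̄) = 10 × 0.3412 / (1 + 9 × 0.3412)
  = 3.4120 / 4.0708 = 0.838

α = 0.838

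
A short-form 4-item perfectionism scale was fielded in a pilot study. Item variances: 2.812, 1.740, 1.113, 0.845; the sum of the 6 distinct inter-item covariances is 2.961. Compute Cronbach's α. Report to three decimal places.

Σσ²ᵢ = 2.812 + 1.740 + 1.113 + 0.845 = 6.510
Sum of distinct covariances = 2.961
total variance = Σσ²ᵢ + 2·Σcov = 6.510 + 2 × 2.961 = 12.432
α = (4/3)·(1 − 6.510/12.432) = 0.635

Cronbach's α = 0.635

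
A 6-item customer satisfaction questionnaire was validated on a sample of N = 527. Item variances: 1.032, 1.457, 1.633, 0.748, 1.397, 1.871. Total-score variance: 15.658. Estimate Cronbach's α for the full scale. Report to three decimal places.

Cronbach's α = 0.576

sum of item variances = 1.032 + 1.457 + 1.633 + 0.748 + 1.397 + 1.871 = 8.138
α = (k/(k−1))·(1 − sum of item variances/σ²_T) = (6/5)·(1 − 8.138/15.658) = 0.576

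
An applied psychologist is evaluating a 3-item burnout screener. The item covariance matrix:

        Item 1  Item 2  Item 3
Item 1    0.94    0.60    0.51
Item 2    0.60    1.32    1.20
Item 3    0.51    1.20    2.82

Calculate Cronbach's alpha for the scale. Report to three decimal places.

α = 0.714

Σσ²ᵢ = 0.94 + 1.32 + 2.82 = 5.08
Σ_{i<j} σ_ij = 2.31
Var(T) = 5.08 + 2 × 2.31 = 9.70
α = (k/(k−1))·(1 − Σσ²ᵢ/Var(T)) = (3/2)·(1 − 5.08/9.70) = 0.714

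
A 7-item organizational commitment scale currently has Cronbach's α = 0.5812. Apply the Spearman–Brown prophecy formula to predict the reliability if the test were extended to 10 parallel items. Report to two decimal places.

Length factor m = 10/7 = 1.4286
α' = m·α / (1 + (m−1)·α)
   = 10/7 × 0.5812 / (1 + (10/7 − 1) × 0.5812)
   = 0.8303 / 1.2491 = 0.66

predicted reliability = 0.66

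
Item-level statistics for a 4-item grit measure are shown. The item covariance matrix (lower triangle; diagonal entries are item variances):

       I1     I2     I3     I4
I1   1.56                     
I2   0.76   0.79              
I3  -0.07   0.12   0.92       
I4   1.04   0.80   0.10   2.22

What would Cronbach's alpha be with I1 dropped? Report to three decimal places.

Remaining items: I2, I3, I4 (k = 3).
Σσᵢ² = 0.79 + 0.92 + 2.22 = 3.93
σ²_total = 3.93 + 2 × 1.02 = 5.97
α (item deleted) = (3/2)·(1 − 3.93/5.97) = 0.513

Cronbach's alpha = 0.513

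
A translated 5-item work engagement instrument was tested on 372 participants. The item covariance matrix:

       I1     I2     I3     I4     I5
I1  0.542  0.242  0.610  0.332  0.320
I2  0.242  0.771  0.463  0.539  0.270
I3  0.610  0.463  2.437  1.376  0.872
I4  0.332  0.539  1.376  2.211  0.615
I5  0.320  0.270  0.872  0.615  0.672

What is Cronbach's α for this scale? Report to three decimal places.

ΣVar(i) = 0.542 + 0.771 + 2.437 + 2.211 + 0.672 = 6.633
Sum of off-diagonal covariances = 5.639
total variance = 6.633 + 2 × 5.639 = 17.911
α = (k/(k−1))·(1 − ΣVar(i)/total variance) = (5/4)·(1 − 6.633/17.911) = 0.787

Cronbach's α = 0.787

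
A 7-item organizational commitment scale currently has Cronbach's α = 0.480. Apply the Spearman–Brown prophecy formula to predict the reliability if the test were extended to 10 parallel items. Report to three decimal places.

predicted reliability = 0.569

Length factor m = 10/7 = 1.4286
α' = m·α / (1 + (m−1)·α)
   = 10/7 × 0.480 / (1 + (10/7 − 1) × 0.480)
   = 0.6857 / 1.2057 = 0.569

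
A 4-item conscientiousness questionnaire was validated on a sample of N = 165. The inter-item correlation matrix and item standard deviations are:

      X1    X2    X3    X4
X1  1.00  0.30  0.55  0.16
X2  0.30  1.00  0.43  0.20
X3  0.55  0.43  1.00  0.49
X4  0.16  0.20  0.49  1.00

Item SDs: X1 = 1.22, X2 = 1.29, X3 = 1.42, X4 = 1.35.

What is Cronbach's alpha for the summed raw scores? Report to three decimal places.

Σσ²ᵢ = 1.22² + 1.29² + 1.42² + 1.35² = 6.9914
Covariances σ_ij = r_ij · s_i · s_j:
  σ(X1,X2) = 0.30 × 1.22 × 1.29 = 0.4721
  σ(X1,X3) = 0.55 × 1.22 × 1.42 = 0.9528
  σ(X1,X4) = 0.16 × 1.22 × 1.35 = 0.2635
  σ(X2,X3) = 0.43 × 1.29 × 1.42 = 0.7877
  σ(X2,X4) = 0.20 × 1.29 × 1.35 = 0.3483
  σ(X3,X4) = 0.49 × 1.42 × 1.35 = 0.9393
σ²_T = Σσ²ᵢ + 2·Σσ_ij = 6.9914 + 2 × 3.7637 = 14.5188
α = (4/3)·(1 − 6.9914/14.5188) = 0.691

α = 0.691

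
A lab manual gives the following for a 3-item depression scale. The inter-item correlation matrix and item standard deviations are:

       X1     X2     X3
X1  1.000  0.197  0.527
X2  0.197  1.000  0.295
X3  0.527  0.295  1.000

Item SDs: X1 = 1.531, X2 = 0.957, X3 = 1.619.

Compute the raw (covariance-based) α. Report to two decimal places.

α = 0.62

Σσ²ᵢ = 1.531² + 0.957² + 1.619² = 5.8810
Covariances σ_ij = r_ij · s_i · s_j:
  σ(X1,X2) = 0.197 × 1.531 × 0.957 = 0.2886
  σ(X1,X3) = 0.527 × 1.531 × 1.619 = 1.3063
  σ(X2,X3) = 0.295 × 0.957 × 1.619 = 0.4571
σ²_T = Σσ²ᵢ + 2·Σσ_ij = 5.8810 + 2 × 2.0520 = 9.9850
α = (3/2)·(1 − 5.8810/9.9850) = 0.62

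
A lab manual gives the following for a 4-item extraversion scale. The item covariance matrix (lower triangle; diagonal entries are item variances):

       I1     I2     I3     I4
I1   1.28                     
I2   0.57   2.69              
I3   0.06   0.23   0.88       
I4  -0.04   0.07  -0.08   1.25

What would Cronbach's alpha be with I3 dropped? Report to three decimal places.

Cronbach's alpha = 0.280

Remaining items: I1, I2, I4 (k = 3).
Σσ²ᵢ = 1.28 + 2.69 + 1.25 = 5.22
σ²_total = 5.22 + 2 × 0.60 = 6.42
α (item deleted) = (3/2)·(1 − 5.22/6.42) = 0.280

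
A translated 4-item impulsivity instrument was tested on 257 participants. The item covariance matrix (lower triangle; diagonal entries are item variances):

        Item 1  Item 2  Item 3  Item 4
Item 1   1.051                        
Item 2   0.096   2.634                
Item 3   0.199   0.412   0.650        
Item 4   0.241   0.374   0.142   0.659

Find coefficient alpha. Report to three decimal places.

Σσᵢ² = 1.051 + 2.634 + 0.650 + 0.659 = 4.994
Sum of off-diagonal covariances = 1.464
σ²_total = 4.994 + 2 × 1.464 = 7.922
α = (k/(k−1))·(1 − Σσᵢ²/σ²_total) = (4/3)·(1 − 4.994/7.922) = 0.493

coefficient alpha = 0.493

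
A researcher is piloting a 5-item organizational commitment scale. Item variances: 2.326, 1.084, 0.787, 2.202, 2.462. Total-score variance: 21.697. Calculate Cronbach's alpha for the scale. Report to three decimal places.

α = 0.740

Σσᵢ² = 2.326 + 1.084 + 0.787 + 2.202 + 2.462 = 8.861
α = (k/(k−1))·(1 − Σσᵢ²/Var(T)) = (5/4)·(1 − 8.861/21.697) = 0.740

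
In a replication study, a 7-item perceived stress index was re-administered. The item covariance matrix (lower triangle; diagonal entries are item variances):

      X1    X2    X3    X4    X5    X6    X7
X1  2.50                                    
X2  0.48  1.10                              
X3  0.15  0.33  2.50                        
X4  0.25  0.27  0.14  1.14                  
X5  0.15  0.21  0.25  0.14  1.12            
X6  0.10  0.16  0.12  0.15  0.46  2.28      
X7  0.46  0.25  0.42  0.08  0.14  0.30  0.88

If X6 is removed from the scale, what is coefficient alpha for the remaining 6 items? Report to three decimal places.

coefficient alpha = 0.535

Remaining items: X1, X2, X3, X4, X5, X7 (k = 6).
ΣVar(i) = 2.50 + 1.10 + 2.50 + 1.14 + 1.12 + 0.88 = 9.24
Var(T) = 9.24 + 2 × 3.72 = 16.68
α (item deleted) = (6/5)·(1 − 9.24/16.68) = 0.535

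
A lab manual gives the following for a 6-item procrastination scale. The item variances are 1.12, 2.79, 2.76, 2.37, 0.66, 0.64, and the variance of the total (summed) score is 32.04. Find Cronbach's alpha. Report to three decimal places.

α = 0.813

Σσ²ᵢ = 1.12 + 2.79 + 2.76 + 2.37 + 0.66 + 0.64 = 10.34
α = (k/(k−1))·(1 − Σσ²ᵢ/σ²_total) = (6/5)·(1 − 10.34/32.04) = 0.813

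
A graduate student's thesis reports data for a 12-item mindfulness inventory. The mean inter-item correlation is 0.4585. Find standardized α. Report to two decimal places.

α = 0.91

Standardized α = k·r̄ / (1 + (k−1)·r̄) = 12 × 0.4585 / (1 + 11 × 0.4585)
  = 5.5020 / 6.0435 = 0.91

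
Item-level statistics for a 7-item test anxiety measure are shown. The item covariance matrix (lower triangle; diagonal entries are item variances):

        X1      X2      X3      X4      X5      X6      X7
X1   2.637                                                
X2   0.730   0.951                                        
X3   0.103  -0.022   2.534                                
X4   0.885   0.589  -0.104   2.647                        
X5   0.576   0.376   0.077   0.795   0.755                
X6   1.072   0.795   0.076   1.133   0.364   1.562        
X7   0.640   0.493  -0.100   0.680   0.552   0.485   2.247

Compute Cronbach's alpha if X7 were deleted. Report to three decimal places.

Remaining items: X1, X2, X3, X4, X5, X6 (k = 6).
Σσᵢ² = 2.637 + 0.951 + 2.534 + 2.647 + 0.755 + 1.562 = 11.086
σ²_total = 11.086 + 2 × 7.445 = 25.976
α (item deleted) = (6/5)·(1 − 11.086/25.976) = 0.688

Cronbach's alpha = 0.688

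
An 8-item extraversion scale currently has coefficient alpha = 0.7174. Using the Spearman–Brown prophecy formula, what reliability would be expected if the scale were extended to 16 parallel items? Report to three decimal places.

predicted reliability = 0.835

Length factor m = 16/8 = 2.0000
α' = m·α / (1 + (m−1)·α)
   = 16/8 × 0.7174 / (1 + (16/8 − 1) × 0.7174)
   = 1.4348 / 1.7174 = 0.835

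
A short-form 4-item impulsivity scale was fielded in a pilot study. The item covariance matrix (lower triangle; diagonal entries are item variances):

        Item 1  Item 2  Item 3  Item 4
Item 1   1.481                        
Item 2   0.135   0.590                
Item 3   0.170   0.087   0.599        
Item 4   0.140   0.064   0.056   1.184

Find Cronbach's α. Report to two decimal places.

α = 0.34

Σσ²ᵢ = 1.481 + 0.590 + 0.599 + 1.184 = 3.854
Σ_{i<j} σ_ij = 0.652
Var(T) = 3.854 + 2 × 0.652 = 5.158
α = (k/(k−1))·(1 − Σσ²ᵢ/Var(T)) = (4/3)·(1 − 3.854/5.158) = 0.34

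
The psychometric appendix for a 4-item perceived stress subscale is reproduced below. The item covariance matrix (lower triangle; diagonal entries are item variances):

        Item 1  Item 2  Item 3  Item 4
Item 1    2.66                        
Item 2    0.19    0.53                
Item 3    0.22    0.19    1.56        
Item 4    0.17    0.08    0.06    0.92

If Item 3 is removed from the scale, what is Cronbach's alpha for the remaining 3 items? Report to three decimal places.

Remaining items: Item 1, Item 2, Item 4 (k = 3).
Σσ²ᵢ = 2.66 + 0.53 + 0.92 = 4.11
Var(T) = 4.11 + 2 × 0.44 = 4.99
α (item deleted) = (3/2)·(1 − 4.11/4.99) = 0.265

Cronbach's alpha = 0.265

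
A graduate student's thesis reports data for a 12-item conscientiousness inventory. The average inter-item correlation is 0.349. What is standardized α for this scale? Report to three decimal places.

Standardized α = k·r̄ / (1 + (k−1)·r̄) = 12 × 0.349 / (1 + 11 × 0.349)
  = 4.1880 / 4.8390 = 0.865

α = 0.865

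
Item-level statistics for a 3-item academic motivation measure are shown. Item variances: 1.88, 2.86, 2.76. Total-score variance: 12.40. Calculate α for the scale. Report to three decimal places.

Σσᵢ² = 1.88 + 2.86 + 2.76 = 7.50
α = (k/(k−1))·(1 − Σσᵢ²/σ²_total) = (3/2)·(1 − 7.50/12.40) = 0.593

α = 0.593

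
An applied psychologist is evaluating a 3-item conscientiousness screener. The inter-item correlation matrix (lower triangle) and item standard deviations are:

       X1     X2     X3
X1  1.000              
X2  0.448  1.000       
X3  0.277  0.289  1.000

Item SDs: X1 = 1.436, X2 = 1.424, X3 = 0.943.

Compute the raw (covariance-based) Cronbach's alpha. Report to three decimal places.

α = 0.604

Σσ²ᵢ = 1.436² + 1.424² + 0.943² = 4.9791
Covariances σ_ij = r_ij · s_i · s_j:
  σ(X1,X2) = 0.448 × 1.436 × 1.424 = 0.9161
  σ(X1,X3) = 0.277 × 1.436 × 0.943 = 0.3751
  σ(X2,X3) = 0.289 × 1.424 × 0.943 = 0.3881
σ²_T = Σσ²ᵢ + 2·Σσ_ij = 4.9791 + 2 × 1.6793 = 8.3377
α = (3/2)·(1 − 4.9791/8.3377) = 0.604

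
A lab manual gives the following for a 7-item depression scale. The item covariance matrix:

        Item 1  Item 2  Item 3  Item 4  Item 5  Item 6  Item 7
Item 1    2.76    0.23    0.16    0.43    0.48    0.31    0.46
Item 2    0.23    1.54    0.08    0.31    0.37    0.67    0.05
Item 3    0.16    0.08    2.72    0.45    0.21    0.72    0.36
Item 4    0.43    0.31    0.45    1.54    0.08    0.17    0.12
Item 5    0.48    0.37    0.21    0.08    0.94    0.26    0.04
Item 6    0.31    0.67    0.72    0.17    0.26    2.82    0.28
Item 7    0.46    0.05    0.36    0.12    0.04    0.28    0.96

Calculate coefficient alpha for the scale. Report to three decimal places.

Σσ²ᵢ = 2.76 + 1.54 + 2.72 + 1.54 + 0.94 + 2.82 + 0.96 = 13.28
Sum of off-diagonal covariances = 6.24
σ²_T = 13.28 + 2 × 6.24 = 25.76
α = (k/(k−1))·(1 − Σσ²ᵢ/σ²_T) = (7/6)·(1 − 13.28/25.76) = 0.565

coefficient alpha = 0.565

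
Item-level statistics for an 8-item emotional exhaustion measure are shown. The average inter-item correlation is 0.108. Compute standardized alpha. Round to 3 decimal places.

α = 0.492

Standardized α = k·r̄ / (1 + (k−1)·r̄) = 8 × 0.108 / (1 + 7 × 0.108)
  = 0.8640 / 1.7560 = 0.492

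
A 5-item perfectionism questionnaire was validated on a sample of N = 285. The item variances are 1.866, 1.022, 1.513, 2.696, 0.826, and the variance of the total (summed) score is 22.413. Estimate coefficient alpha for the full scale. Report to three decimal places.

Σσ²ᵢ = 1.866 + 1.022 + 1.513 + 2.696 + 0.826 = 7.923
α = (k/(k−1))·(1 − Σσ²ᵢ/σ²_total) = (5/4)·(1 − 7.923/22.413) = 0.808

α = 0.808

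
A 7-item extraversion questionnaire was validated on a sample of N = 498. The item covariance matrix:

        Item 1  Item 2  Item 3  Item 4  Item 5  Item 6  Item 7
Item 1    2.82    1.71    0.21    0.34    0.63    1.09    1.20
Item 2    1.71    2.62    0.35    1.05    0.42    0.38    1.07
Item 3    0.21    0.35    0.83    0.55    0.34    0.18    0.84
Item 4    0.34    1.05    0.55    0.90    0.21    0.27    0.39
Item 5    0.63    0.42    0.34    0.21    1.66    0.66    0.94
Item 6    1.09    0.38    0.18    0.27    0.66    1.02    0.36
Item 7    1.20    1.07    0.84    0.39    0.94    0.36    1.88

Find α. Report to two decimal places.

sum of item variances = 2.82 + 2.62 + 0.83 + 0.90 + 1.66 + 1.02 + 1.88 = 11.73
Σ_{i<j} σ_ij = 13.19
total variance = 11.73 + 2 × 13.19 = 38.11
α = (k/(k−1))·(1 − sum of item variances/total variance) = (7/6)·(1 − 11.73/38.11) = 0.81

α = 0.81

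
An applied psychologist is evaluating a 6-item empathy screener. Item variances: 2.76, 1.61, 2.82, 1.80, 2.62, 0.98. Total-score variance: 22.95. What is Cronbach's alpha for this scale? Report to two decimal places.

Cronbach's alpha = 0.54

Σσ²ᵢ = 2.76 + 1.61 + 2.82 + 1.80 + 2.62 + 0.98 = 12.59
α = (k/(k−1))·(1 − Σσ²ᵢ/σ²_T) = (6/5)·(1 − 12.59/22.95) = 0.54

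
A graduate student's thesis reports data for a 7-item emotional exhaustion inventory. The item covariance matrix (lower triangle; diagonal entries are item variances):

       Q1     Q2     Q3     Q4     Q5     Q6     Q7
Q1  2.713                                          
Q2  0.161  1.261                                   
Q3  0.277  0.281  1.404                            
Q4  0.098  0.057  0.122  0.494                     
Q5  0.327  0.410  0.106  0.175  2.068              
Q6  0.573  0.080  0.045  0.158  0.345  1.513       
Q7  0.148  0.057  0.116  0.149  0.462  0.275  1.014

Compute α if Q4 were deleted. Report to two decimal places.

Remaining items: Q1, Q2, Q3, Q5, Q6, Q7 (k = 6).
sum of item variances = 2.713 + 1.261 + 1.404 + 2.068 + 1.513 + 1.014 = 9.973
σ²_T = 9.973 + 2 × 3.663 = 17.299
α (item deleted) = (6/5)·(1 − 9.973/17.299) = 0.51

α = 0.51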